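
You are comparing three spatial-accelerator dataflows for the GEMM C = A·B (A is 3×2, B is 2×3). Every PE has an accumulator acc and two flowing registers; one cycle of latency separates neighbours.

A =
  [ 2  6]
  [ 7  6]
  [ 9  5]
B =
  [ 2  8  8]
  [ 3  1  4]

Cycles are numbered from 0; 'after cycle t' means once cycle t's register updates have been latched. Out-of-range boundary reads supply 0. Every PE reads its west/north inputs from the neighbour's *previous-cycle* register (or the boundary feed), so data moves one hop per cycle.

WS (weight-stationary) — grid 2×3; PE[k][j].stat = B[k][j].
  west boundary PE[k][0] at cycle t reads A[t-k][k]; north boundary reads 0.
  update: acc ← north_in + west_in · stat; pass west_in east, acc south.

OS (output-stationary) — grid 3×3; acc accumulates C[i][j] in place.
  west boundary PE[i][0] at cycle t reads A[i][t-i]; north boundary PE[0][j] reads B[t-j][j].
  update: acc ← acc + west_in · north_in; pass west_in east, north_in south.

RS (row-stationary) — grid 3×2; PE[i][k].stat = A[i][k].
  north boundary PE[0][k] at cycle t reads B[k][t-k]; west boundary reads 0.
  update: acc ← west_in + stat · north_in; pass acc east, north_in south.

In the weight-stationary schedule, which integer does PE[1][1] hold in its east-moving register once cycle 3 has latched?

WS on a 2×3 grid — tracing PE[1][1] and its feeders:
  after 0 — PE[0][1] acc=0, pass-E 0, pass-S 0
  after 0 — PE[1][0] acc=0, pass-E 0, pass-S 0
  after 0 — PE[1][1] acc=0, pass-E 0, pass-S 0
  after 1 — PE[0][1] acc=16, pass-E 2, pass-S 16
  after 1 — PE[1][0] acc=22, pass-E 6, pass-S 22
  after 1 — PE[1][1] acc=0, pass-E 0, pass-S 0
  after 2 — PE[0][1] acc=56, pass-E 7, pass-S 56
  after 2 — PE[1][0] acc=32, pass-E 6, pass-S 32
  after 2 — PE[1][1] acc=22, pass-E 6, pass-S 22
  after 3 — PE[0][1] acc=72, pass-E 9, pass-S 72
  after 3 — PE[1][0] acc=33, pass-E 5, pass-S 33
  after 3 — PE[1][1] acc=62, pass-E 6, pass-S 62

register = 6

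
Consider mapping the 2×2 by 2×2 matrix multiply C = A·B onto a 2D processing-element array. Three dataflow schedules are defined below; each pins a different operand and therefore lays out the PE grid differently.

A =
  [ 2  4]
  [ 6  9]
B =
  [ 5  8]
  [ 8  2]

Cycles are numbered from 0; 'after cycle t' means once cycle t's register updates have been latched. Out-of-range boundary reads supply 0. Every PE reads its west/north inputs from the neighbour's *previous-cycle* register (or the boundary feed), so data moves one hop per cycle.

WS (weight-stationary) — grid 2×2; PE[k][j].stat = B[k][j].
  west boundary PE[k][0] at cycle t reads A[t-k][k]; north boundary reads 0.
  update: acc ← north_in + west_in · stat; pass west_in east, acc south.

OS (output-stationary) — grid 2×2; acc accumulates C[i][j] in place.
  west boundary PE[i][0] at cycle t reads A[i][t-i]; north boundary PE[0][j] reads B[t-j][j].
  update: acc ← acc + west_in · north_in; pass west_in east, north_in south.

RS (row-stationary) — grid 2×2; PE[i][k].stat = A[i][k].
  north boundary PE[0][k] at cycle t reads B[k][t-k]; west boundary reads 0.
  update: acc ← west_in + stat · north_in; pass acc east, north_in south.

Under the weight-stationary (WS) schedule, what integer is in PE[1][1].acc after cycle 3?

PE[1][1].acc = 66

WS on a 2×2 grid — tracing PE[1][1] and its feeders:
  c0 r0c1: 0 / 0 / 0
  c0 r1c0: 0 / 0 / 0
  c0 r1c1: 0 / 0 / 0
  c1 r0c1: 16 / 2 / 16
  c1 r1c0: 42 / 4 / 42
  c1 r1c1: 0 / 0 / 0
  c2 r0c1: 48 / 6 / 48
  c2 r1c0: 102 / 9 / 102
  c2 r1c1: 24 / 4 / 24
  c3 r0c1: 0 / 0 / 0
  c3 r1c0: 0 / 0 / 0
  c3 r1c1: 66 / 9 / 66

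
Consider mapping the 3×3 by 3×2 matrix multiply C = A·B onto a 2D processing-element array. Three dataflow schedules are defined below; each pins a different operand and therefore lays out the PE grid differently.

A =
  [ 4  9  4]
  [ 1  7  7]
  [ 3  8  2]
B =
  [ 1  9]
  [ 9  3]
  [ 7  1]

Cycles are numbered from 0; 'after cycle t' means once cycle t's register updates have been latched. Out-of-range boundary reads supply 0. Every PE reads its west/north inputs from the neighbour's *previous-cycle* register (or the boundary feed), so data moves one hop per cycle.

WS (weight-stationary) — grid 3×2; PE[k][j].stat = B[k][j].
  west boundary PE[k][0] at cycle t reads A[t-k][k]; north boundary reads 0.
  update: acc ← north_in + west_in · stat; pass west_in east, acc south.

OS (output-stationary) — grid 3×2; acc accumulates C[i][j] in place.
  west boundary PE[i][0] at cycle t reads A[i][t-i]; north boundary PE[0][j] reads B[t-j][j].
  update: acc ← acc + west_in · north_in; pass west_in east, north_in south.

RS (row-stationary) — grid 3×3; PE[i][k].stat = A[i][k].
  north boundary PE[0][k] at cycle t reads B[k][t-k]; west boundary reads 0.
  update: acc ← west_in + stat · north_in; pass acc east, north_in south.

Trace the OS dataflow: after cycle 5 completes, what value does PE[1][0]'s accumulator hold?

PE[1][0].acc = 113

OS on a 3×2 grid — tracing PE[1][0] and its feeders:
  t=0 PE[0][0]: acc=4 h=4 v=1
  t=0 PE[1][0]: acc=0 h=0 v=0
  t=1 PE[0][0]: acc=85 h=9 v=9
  t=1 PE[1][0]: acc=1 h=1 v=1
  t=2 PE[0][0]: acc=113 h=4 v=7
  t=2 PE[1][0]: acc=64 h=7 v=9
  t=3 PE[0][0]: acc=113 h=0 v=0
  t=3 PE[1][0]: acc=113 h=7 v=7
  t=4 PE[0][0]: acc=113 h=0 v=0
  t=4 PE[1][0]: acc=113 h=0 v=0
  t=5 PE[0][0]: acc=113 h=0 v=0
  t=5 PE[1][0]: acc=113 h=0 v=0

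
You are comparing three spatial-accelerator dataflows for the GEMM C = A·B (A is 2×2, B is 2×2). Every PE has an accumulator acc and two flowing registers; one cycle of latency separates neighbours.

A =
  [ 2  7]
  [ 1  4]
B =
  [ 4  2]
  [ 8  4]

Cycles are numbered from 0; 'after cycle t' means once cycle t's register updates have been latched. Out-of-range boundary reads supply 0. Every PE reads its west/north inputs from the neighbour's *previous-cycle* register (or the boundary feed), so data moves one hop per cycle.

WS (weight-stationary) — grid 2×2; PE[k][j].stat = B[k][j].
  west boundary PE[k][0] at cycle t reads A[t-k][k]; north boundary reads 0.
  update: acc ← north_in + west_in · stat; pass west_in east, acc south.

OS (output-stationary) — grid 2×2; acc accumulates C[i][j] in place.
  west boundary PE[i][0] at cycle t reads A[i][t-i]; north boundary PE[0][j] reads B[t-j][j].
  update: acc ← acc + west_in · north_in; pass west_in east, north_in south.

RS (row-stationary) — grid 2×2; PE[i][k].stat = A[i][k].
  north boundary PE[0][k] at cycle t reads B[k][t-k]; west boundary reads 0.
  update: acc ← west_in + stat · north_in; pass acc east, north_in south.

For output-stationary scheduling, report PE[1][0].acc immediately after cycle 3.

Tracing OS — 2×2 array, target PE[1][0]:
  @0  [0,0]  acc 8  |  →2  ↓4
  @0  [1,0]  acc 0  |  →0  ↓0
  @1  [0,0]  acc 64  |  →7  ↓8
  @1  [1,0]  acc 4  |  →1  ↓4
  @2  [0,0]  acc 64  |  →0  ↓0
  @2  [1,0]  acc 36  |  →4  ↓8
  @3  [0,0]  acc 64  |  →0  ↓0
  @3  [1,0]  acc 36  |  →0  ↓0

PE[1][0].acc = 36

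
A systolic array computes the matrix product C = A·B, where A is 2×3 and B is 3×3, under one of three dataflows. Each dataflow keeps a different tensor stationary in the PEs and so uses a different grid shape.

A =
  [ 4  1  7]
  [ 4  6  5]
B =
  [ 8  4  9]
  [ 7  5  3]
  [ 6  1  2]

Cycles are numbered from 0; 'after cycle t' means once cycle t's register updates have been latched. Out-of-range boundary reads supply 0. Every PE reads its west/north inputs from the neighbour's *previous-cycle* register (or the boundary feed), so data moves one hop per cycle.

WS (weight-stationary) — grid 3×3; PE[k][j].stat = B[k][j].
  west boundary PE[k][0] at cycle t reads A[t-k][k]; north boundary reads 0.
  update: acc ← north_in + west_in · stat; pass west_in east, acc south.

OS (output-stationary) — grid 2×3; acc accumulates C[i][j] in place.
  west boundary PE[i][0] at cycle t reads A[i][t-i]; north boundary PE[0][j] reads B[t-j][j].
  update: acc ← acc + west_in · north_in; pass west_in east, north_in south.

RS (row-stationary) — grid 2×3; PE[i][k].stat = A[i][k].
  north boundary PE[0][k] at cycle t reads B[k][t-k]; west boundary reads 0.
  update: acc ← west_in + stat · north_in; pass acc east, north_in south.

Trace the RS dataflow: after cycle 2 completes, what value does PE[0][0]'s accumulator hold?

PE[0][0].acc = 36

RS 2×3: PE[0][0] cycle-by-cycle (with neighbour feeds):
  @0  [0,0]  acc 32  |  →32  ↓8
  @1  [0,0]  acc 16  |  →16  ↓4
  @2  [0,0]  acc 36  |  →36  ↓9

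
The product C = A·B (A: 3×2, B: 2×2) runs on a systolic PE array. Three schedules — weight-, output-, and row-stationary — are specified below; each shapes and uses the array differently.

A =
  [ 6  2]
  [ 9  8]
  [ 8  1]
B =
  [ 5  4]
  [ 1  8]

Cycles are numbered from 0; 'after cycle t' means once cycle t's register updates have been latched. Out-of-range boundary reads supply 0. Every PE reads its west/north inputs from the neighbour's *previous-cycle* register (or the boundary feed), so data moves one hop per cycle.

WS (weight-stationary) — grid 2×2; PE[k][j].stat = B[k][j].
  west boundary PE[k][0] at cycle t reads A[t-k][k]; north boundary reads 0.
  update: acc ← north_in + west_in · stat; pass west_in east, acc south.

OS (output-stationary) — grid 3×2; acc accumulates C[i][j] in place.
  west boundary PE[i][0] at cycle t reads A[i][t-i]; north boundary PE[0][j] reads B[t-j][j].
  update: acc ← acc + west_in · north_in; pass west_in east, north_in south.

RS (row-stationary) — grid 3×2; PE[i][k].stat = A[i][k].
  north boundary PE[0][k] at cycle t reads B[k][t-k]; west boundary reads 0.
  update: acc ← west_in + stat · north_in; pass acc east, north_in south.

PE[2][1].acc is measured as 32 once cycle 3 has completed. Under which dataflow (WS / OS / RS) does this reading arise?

— WS: 2×2 array has no PE[2][1].
Under OS (3×2), PE[2][1]:
  cycle 0: PE[2][1] → acc 0, east 0, south 0
  cycle 1: PE[2][1] → acc 0, east 0, south 0
  cycle 2: PE[2][1] → acc 0, east 0, south 0
  cycle 3: PE[2][1] → acc 32, east 8, south 4
Under RS (3×2), PE[2][1]:
  cycle 0: PE[2][1] → acc 0, east 0, south 0
  cycle 1: PE[2][1] → acc 0, east 0, south 0
  cycle 2: PE[2][1] → acc 0, east 0, south 0
  cycle 3: PE[2][1] → acc 41, east 41, south 1

dataflow = OS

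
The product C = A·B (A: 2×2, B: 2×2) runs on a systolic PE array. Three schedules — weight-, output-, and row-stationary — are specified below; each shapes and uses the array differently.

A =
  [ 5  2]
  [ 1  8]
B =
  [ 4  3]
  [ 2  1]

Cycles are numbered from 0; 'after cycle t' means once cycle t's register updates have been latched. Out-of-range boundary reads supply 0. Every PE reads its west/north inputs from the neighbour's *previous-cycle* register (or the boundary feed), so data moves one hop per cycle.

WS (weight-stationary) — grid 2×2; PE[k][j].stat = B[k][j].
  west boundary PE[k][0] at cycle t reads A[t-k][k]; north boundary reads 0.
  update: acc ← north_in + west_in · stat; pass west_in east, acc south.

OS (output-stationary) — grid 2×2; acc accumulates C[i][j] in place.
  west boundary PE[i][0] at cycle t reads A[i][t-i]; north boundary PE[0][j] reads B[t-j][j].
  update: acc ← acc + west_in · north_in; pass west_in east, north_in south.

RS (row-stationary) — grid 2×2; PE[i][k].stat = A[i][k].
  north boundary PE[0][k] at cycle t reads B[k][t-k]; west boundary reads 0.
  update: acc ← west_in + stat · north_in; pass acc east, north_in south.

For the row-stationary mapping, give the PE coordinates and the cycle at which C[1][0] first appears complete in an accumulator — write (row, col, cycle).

Under RS, C[1][0] lands at PE[1][1]:
  [0] (1,1) acc=0 (h:0 v:0)
  [1] (1,1) acc=0 (h:0 v:0)
  [2] (1,1) acc=20 (h:20 v:2)

(row, col, cycle) = (1, 1, 2)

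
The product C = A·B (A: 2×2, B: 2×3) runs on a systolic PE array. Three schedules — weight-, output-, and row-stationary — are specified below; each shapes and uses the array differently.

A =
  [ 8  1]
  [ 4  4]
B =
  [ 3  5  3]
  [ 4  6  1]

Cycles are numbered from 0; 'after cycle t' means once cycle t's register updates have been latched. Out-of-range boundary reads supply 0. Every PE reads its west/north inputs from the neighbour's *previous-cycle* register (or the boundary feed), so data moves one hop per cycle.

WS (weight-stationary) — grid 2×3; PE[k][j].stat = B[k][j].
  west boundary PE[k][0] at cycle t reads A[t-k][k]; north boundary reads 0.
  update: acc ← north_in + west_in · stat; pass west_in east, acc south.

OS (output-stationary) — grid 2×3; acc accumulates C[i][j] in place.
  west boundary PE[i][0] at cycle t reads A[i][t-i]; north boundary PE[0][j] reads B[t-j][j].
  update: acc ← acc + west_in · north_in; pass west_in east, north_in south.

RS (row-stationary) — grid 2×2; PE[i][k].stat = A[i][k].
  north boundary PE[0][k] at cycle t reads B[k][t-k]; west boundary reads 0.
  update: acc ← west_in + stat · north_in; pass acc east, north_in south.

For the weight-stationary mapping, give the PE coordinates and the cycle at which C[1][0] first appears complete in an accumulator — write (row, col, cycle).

(row, col, cycle) = (1, 0, 2)

WS — PE[1][0] is where C[1][0] collects:
  step 0 · PE1,0: acc=0; fwd→0 fwd↓0
  step 1 · PE1,0: acc=28; fwd→1 fwd↓28
  step 2 · PE1,0: acc=28; fwd→4 fwd↓28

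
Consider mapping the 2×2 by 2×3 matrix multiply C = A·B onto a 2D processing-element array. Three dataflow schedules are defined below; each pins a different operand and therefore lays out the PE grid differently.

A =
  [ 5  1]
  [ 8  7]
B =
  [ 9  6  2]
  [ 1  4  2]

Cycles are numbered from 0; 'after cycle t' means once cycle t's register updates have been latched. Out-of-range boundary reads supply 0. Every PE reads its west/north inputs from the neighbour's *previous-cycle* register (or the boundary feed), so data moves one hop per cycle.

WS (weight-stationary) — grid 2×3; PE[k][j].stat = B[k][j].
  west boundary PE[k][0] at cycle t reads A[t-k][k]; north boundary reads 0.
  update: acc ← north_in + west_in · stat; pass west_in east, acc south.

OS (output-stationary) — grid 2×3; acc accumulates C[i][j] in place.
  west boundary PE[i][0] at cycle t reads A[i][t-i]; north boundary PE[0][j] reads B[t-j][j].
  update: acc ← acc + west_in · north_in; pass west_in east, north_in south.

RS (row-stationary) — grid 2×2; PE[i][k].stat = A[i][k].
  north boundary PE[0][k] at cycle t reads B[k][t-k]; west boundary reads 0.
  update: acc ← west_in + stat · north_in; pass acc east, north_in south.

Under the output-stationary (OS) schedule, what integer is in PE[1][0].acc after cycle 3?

PE[1][0].acc = 79

OS on a 2×3 grid — tracing PE[1][0] and its feeders:
  after 0 — PE[0][0] acc=45, pass-E 5, pass-S 9
  after 0 — PE[1][0] acc=0, pass-E 0, pass-S 0
  after 1 — PE[0][0] acc=46, pass-E 1, pass-S 1
  after 1 — PE[1][0] acc=72, pass-E 8, pass-S 9
  after 2 — PE[0][0] acc=46, pass-E 0, pass-S 0
  after 2 — PE[1][0] acc=79, pass-E 7, pass-S 1
  after 3 — PE[0][0] acc=46, pass-E 0, pass-S 0
  after 3 — PE[1][0] acc=79, pass-E 0, pass-S 0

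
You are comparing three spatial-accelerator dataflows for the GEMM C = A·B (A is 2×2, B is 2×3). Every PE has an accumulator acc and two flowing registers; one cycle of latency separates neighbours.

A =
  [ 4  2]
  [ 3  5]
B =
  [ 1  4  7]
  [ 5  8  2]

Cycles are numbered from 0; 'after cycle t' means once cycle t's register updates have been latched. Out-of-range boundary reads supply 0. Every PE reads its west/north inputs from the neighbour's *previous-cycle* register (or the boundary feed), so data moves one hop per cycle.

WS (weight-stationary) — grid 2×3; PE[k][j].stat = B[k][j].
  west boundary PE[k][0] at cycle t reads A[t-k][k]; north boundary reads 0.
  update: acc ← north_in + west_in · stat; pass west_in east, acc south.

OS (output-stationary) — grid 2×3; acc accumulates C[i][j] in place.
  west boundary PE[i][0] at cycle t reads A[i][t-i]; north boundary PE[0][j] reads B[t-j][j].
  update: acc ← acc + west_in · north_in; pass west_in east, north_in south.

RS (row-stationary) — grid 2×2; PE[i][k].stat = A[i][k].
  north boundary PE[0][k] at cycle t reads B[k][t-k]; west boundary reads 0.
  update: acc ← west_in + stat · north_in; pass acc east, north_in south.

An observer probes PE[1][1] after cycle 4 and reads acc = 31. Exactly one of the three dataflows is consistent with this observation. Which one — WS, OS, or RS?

dataflow = RS

WS [2×3] PE[1][1] across cycles:
  c0 r1c1: 0 / 0 / 0
  c1 r1c1: 0 / 0 / 0
  c2 r1c1: 32 / 2 / 32
  c3 r1c1: 52 / 5 / 52
  c4 r1c1: 0 / 0 / 0
OS [2×3] PE[1][1] across cycles:
  c0 r1c1: 0 / 0 / 0
  c1 r1c1: 0 / 0 / 0
  c2 r1c1: 12 / 3 / 4
  c3 r1c1: 52 / 5 / 8
  c4 r1c1: 52 / 0 / 0
RS [2×2] PE[1][1] across cycles:
  c0 r1c1: 0 / 0 / 0
  c1 r1c1: 0 / 0 / 0
  c2 r1c1: 28 / 28 / 5
  c3 r1c1: 52 / 52 / 8
  c4 r1c1: 31 / 31 / 2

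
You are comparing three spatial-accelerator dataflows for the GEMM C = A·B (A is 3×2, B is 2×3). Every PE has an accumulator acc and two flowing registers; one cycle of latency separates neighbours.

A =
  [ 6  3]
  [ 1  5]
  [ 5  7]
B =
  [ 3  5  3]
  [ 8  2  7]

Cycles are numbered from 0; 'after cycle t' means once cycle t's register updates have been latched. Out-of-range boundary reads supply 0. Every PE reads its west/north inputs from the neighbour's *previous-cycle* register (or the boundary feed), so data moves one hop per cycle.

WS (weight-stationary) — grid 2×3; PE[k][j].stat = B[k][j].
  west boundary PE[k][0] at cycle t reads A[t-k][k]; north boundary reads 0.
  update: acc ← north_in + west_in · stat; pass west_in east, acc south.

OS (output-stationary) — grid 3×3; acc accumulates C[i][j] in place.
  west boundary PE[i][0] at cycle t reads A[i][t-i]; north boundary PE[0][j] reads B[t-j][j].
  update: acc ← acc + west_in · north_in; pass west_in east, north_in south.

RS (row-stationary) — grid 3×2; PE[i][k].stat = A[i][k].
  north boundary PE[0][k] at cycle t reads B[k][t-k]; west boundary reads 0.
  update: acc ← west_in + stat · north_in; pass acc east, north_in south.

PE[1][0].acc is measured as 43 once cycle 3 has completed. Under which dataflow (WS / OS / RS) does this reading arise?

WS [2×3] PE[1][0] across cycles:
  [0] (1,0) acc=0 (h:0 v:0)
  [1] (1,0) acc=42 (h:3 v:42)
  [2] (1,0) acc=43 (h:5 v:43)
  [3] (1,0) acc=71 (h:7 v:71)
OS [3×3] PE[1][0] across cycles:
  [0] (1,0) acc=0 (h:0 v:0)
  [1] (1,0) acc=3 (h:1 v:3)
  [2] (1,0) acc=43 (h:5 v:8)
  [3] (1,0) acc=43 (h:0 v:0)
RS [3×2] PE[1][0] across cycles:
  [0] (1,0) acc=0 (h:0 v:0)
  [1] (1,0) acc=3 (h:3 v:3)
  [2] (1,0) acc=5 (h:5 v:5)
  [3] (1,0) acc=3 (h:3 v:3)

dataflow = OS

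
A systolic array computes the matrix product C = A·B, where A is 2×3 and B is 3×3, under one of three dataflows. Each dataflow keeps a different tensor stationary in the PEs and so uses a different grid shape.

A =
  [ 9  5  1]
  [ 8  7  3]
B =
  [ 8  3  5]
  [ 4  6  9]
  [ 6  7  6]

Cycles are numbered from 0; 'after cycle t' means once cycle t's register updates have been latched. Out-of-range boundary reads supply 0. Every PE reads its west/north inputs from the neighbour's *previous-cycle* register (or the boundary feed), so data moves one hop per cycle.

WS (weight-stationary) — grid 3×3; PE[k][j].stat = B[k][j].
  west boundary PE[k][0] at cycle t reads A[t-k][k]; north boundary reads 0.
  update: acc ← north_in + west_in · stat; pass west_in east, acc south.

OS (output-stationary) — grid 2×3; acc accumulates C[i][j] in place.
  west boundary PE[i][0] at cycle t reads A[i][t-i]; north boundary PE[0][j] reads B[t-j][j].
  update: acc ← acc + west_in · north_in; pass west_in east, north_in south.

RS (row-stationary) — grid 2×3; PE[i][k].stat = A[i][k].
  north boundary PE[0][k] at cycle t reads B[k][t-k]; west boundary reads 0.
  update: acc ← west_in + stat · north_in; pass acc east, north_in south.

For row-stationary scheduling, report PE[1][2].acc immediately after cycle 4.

Tracing RS — 2×3 array, target PE[1][2]:
  t=0 PE[0][2]: acc=0 h=0 v=0
  t=0 PE[1][1]: acc=0 h=0 v=0
  t=0 PE[1][2]: acc=0 h=0 v=0
  t=1 PE[0][2]: acc=0 h=0 v=0
  t=1 PE[1][1]: acc=0 h=0 v=0
  t=1 PE[1][2]: acc=0 h=0 v=0
  t=2 PE[0][2]: acc=98 h=98 v=6
  t=2 PE[1][1]: acc=92 h=92 v=4
  t=2 PE[1][2]: acc=0 h=0 v=0
  t=3 PE[0][2]: acc=64 h=64 v=7
  t=3 PE[1][1]: acc=66 h=66 v=6
  t=3 PE[1][2]: acc=110 h=110 v=6
  t=4 PE[0][2]: acc=96 h=96 v=6
  t=4 PE[1][1]: acc=103 h=103 v=9
  t=4 PE[1][2]: acc=87 h=87 v=7

PE[1][2].acc = 87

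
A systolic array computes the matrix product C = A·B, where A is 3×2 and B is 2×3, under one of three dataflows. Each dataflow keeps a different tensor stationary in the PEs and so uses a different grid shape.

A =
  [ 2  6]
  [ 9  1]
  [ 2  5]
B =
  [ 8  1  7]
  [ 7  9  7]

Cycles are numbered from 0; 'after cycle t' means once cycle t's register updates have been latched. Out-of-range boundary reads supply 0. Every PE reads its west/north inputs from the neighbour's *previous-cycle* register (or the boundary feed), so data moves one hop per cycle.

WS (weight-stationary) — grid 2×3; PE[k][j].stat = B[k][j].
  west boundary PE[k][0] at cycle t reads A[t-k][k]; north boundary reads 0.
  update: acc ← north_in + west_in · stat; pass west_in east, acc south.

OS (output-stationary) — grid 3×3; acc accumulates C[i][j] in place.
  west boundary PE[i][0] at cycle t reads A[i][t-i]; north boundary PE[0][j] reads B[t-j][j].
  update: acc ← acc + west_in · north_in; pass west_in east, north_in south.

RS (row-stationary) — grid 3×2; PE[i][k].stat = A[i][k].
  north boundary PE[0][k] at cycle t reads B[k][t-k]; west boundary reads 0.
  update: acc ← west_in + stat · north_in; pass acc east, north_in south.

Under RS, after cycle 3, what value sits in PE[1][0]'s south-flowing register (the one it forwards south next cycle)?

register = 7

RS 3×2: PE[1][0] cycle-by-cycle (with neighbour feeds):
  step 0 · PE0,0: acc=16; fwd→16 fwd↓8
  step 0 · PE1,0: acc=0; fwd→0 fwd↓0
  step 1 · PE0,0: acc=2; fwd→2 fwd↓1
  step 1 · PE1,0: acc=72; fwd→72 fwd↓8
  step 2 · PE0,0: acc=14; fwd→14 fwd↓7
  step 2 · PE1,0: acc=9; fwd→9 fwd↓1
  step 3 · PE0,0: acc=0; fwd→0 fwd↓0
  step 3 · PE1,0: acc=63; fwd→63 fwd↓7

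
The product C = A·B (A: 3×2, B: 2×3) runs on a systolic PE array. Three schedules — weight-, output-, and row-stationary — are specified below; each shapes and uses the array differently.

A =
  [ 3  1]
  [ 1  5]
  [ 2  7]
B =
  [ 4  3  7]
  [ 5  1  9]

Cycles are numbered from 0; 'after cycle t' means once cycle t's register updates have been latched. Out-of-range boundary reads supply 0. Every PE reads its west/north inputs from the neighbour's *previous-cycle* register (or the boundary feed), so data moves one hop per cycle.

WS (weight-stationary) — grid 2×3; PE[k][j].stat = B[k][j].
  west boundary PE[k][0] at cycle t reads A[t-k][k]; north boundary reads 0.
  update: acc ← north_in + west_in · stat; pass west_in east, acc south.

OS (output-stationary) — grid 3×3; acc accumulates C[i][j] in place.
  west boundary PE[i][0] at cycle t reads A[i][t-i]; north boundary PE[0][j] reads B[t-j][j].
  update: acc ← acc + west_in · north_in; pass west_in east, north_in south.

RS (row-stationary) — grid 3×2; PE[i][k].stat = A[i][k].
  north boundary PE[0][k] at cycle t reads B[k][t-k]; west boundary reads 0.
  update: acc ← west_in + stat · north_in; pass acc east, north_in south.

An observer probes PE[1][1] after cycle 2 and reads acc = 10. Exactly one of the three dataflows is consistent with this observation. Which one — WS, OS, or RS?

WS (2×3 grid), PE[1][1]:
  step 0 · PE1,1: acc=0; fwd→0 fwd↓0
  step 1 · PE1,1: acc=0; fwd→0 fwd↓0
  step 2 · PE1,1: acc=10; fwd→1 fwd↓10
OS (3×3 grid), PE[1][1]:
  step 0 · PE1,1: acc=0; fwd→0 fwd↓0
  step 1 · PE1,1: acc=0; fwd→0 fwd↓0
  step 2 · PE1,1: acc=3; fwd→1 fwd↓3
RS (3×2 grid), PE[1][1]:
  step 0 · PE1,1: acc=0; fwd→0 fwd↓0
  step 1 · PE1,1: acc=0; fwd→0 fwd↓0
  step 2 · PE1,1: acc=29; fwd→29 fwd↓5

dataflow = WS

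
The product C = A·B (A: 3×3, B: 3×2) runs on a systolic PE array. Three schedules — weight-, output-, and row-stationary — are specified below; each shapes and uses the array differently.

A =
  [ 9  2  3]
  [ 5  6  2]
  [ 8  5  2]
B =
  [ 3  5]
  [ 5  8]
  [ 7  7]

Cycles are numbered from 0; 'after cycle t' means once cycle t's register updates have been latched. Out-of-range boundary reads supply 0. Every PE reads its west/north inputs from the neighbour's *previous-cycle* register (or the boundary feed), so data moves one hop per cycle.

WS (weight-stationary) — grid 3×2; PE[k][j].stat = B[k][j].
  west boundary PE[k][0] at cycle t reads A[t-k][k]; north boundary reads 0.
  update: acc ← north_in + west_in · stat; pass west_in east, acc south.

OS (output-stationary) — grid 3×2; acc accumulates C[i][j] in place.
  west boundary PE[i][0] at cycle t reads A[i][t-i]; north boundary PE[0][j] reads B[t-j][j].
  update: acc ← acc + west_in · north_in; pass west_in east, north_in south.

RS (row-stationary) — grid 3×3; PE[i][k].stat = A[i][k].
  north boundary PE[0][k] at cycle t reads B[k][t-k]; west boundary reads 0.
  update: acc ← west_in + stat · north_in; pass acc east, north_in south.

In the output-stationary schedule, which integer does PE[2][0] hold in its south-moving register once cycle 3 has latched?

Tracing OS — 3×2 array, target PE[2][0]:
  c0 r1c0: 0 / 0 / 0
  c0 r2c0: 0 / 0 / 0
  c1 r1c0: 15 / 5 / 3
  c1 r2c0: 0 / 0 / 0
  c2 r1c0: 45 / 6 / 5
  c2 r2c0: 24 / 8 / 3
  c3 r1c0: 59 / 2 / 7
  c3 r2c0: 49 / 5 / 5

register = 5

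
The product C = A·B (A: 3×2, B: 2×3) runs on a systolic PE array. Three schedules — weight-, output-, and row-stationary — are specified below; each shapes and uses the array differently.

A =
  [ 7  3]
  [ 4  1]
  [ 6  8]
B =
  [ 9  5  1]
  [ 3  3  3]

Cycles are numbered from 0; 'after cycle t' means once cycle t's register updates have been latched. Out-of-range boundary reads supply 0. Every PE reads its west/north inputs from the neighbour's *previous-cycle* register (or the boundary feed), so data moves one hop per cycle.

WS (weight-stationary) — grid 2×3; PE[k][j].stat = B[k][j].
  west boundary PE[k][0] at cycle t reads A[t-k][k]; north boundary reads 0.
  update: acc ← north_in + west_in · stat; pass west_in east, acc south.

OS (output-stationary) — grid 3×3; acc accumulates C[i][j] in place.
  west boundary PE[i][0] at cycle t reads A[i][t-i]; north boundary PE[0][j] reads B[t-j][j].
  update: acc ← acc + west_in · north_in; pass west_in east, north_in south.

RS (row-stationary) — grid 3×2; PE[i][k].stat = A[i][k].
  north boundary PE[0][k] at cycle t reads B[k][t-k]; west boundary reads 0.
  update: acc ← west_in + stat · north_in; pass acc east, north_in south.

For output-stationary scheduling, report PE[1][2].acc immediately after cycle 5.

OS (3×3). Following PE[1][2] plus its west/north inputs:
  t=0 PE[0][2]: acc=0 h=0 v=0
  t=0 PE[1][1]: acc=0 h=0 v=0
  t=0 PE[1][2]: acc=0 h=0 v=0
  t=1 PE[0][2]: acc=0 h=0 v=0
  t=1 PE[1][1]: acc=0 h=0 v=0
  t=1 PE[1][2]: acc=0 h=0 v=0
  t=2 PE[0][2]: acc=7 h=7 v=1
  t=2 PE[1][1]: acc=20 h=4 v=5
  t=2 PE[1][2]: acc=0 h=0 v=0
  t=3 PE[0][2]: acc=16 h=3 v=3
  t=3 PE[1][1]: acc=23 h=1 v=3
  t=3 PE[1][2]: acc=4 h=4 v=1
  t=4 PE[0][2]: acc=16 h=0 v=0
  t=4 PE[1][1]: acc=23 h=0 v=0
  t=4 PE[1][2]: acc=7 h=1 v=3
  t=5 PE[0][2]: acc=16 h=0 v=0
  t=5 PE[1][1]: acc=23 h=0 v=0
  t=5 PE[1][2]: acc=7 h=0 v=0

PE[1][2].acc = 7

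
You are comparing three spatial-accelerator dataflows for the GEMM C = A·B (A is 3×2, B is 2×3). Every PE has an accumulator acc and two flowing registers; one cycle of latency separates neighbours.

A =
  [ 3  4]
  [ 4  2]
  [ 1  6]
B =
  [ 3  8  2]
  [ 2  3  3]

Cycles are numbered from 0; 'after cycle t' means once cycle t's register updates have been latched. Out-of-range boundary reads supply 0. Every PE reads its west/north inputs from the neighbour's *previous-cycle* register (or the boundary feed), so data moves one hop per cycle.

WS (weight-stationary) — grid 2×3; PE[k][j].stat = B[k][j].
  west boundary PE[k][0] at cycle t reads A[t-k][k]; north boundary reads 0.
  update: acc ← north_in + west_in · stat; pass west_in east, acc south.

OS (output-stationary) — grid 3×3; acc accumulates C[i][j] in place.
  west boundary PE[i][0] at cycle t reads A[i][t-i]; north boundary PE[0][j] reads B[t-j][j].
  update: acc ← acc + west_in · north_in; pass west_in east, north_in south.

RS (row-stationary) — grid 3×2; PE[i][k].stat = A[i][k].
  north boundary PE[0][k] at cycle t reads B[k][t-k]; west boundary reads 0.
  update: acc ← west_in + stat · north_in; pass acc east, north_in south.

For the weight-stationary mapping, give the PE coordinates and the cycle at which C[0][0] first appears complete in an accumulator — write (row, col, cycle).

WS — PE[1][0] is where C[0][0] collects:
  cycle 0: PE[1][0] → acc 0, east 0, south 0
  cycle 1: PE[1][0] → acc 17, east 4, south 17

(row, col, cycle) = (1, 0, 1)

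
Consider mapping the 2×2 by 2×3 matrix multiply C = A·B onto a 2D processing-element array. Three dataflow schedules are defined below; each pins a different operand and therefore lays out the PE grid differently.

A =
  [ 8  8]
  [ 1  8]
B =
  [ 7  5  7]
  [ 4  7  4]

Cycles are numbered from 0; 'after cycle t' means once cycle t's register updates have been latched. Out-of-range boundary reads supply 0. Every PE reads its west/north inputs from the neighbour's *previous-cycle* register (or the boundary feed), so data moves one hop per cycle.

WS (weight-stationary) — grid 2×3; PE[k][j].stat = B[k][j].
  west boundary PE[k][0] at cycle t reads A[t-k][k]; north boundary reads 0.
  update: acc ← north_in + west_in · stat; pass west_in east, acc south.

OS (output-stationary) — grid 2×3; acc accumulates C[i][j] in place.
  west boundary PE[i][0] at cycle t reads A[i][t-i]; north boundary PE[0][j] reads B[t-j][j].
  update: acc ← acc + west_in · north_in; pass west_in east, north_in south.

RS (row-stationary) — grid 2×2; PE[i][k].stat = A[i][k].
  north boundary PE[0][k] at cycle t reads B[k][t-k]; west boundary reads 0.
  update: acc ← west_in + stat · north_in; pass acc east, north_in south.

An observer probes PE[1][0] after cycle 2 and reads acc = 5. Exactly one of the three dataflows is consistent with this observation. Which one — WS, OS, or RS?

WS [2×3] PE[1][0] across cycles:
  t=0 PE[1][0]: acc=0 h=0 v=0
  t=1 PE[1][0]: acc=88 h=8 v=88
  t=2 PE[1][0]: acc=39 h=8 v=39
OS [2×3] PE[1][0] across cycles:
  t=0 PE[1][0]: acc=0 h=0 v=0
  t=1 PE[1][0]: acc=7 h=1 v=7
  t=2 PE[1][0]: acc=39 h=8 v=4
RS [2×2] PE[1][0] across cycles:
  t=0 PE[1][0]: acc=0 h=0 v=0
  t=1 PE[1][0]: acc=7 h=7 v=7
  t=2 PE[1][0]: acc=5 h=5 v=5

dataflow = RS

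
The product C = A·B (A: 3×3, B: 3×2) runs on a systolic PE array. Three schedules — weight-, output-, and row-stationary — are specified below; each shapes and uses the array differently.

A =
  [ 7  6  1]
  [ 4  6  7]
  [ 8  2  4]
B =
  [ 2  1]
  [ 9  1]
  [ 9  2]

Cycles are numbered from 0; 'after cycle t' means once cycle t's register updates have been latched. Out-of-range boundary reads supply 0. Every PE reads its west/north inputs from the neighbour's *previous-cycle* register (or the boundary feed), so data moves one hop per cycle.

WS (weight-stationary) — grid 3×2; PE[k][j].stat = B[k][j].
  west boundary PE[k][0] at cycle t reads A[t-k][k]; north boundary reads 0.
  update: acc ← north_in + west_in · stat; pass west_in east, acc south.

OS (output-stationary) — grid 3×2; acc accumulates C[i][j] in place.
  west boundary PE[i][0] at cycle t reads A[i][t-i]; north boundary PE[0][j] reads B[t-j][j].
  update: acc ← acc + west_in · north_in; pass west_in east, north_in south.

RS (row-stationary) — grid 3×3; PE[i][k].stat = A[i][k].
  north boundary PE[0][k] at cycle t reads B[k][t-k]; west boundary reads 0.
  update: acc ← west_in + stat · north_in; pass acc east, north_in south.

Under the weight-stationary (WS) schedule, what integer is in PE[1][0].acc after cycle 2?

WS 3×2: PE[1][0] cycle-by-cycle (with neighbour feeds):
  t=0 PE[0][0]: acc=14 h=7 v=14
  t=0 PE[1][0]: acc=0 h=0 v=0
  t=1 PE[0][0]: acc=8 h=4 v=8
  t=1 PE[1][0]: acc=68 h=6 v=68
  t=2 PE[0][0]: acc=16 h=8 v=16
  t=2 PE[1][0]: acc=62 h=6 v=62

PE[1][0].acc = 62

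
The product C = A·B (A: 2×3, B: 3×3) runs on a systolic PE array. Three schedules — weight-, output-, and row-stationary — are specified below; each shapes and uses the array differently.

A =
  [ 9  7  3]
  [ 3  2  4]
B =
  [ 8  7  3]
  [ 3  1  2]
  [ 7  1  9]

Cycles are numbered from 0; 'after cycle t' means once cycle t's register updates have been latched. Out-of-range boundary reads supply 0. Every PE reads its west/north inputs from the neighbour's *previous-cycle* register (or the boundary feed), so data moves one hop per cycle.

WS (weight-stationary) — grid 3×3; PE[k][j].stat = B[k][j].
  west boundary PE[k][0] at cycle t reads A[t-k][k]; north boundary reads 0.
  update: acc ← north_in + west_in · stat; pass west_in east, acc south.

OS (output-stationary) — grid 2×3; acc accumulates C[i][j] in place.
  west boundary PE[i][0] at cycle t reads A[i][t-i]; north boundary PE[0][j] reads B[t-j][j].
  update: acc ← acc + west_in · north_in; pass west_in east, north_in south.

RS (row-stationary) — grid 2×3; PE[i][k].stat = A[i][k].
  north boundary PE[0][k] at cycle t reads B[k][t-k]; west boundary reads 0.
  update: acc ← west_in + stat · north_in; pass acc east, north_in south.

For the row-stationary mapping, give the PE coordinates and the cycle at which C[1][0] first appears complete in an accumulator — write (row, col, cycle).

(row, col, cycle) = (1, 2, 3)

RS: C[1][0] accumulates in PE[1][2]:
  step 0 · PE1,2: acc=0; fwd→0 fwd↓0
  step 1 · PE1,2: acc=0; fwd→0 fwd↓0
  step 2 · PE1,2: acc=0; fwd→0 fwd↓0
  step 3 · PE1,2: acc=58; fwd→58 fwd↓7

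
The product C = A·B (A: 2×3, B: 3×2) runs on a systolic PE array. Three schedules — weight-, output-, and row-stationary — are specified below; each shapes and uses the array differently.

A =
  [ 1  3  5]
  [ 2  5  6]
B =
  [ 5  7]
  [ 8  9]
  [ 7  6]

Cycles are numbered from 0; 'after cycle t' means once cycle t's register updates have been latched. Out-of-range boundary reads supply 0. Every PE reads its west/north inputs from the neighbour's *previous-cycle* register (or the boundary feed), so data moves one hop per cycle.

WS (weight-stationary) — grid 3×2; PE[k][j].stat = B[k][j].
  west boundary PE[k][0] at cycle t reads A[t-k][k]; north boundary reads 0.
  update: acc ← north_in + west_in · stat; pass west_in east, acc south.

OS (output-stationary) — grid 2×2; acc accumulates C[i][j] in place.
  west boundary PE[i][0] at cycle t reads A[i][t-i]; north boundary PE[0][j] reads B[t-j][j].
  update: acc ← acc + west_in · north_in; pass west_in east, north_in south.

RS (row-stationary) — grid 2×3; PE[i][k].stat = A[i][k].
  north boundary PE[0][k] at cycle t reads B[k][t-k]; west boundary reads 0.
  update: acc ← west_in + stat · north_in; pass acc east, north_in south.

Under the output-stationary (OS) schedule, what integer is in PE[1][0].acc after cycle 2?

PE[1][0].acc = 50

OS on a 2×2 grid — tracing PE[1][0] and its feeders:
  @0  [0,0]  acc 5  |  →1  ↓5
  @0  [1,0]  acc 0  |  →0  ↓0
  @1  [0,0]  acc 29  |  →3  ↓8
  @1  [1,0]  acc 10  |  →2  ↓5
  @2  [0,0]  acc 64  |  →5  ↓7
  @2  [1,0]  acc 50  |  →5  ↓8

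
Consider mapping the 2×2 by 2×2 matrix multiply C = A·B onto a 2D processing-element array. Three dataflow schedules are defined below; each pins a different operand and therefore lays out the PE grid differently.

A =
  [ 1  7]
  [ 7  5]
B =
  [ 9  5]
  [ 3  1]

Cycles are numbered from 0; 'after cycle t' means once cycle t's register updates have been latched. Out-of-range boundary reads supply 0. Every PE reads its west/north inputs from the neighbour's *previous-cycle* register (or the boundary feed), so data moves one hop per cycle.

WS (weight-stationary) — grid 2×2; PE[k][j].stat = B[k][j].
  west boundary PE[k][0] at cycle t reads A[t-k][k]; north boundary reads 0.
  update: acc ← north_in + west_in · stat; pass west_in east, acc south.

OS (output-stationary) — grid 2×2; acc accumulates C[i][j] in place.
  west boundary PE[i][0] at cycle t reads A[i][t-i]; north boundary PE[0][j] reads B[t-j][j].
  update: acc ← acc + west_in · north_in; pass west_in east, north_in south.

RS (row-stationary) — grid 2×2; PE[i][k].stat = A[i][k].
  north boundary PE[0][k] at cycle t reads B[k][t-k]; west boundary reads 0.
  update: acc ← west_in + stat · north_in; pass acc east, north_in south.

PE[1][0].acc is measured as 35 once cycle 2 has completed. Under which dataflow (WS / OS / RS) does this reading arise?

WS [2×2] PE[1][0] across cycles:
  step 0 · PE1,0: acc=0; fwd→0 fwd↓0
  step 1 · PE1,0: acc=30; fwd→7 fwd↓30
  step 2 · PE1,0: acc=78; fwd→5 fwd↓78
OS [2×2] PE[1][0] across cycles:
  step 0 · PE1,0: acc=0; fwd→0 fwd↓0
  step 1 · PE1,0: acc=63; fwd→7 fwd↓9
  step 2 · PE1,0: acc=78; fwd→5 fwd↓3
RS [2×2] PE[1][0] across cycles:
  step 0 · PE1,0: acc=0; fwd→0 fwd↓0
  step 1 · PE1,0: acc=63; fwd→63 fwd↓9
  step 2 · PE1,0: acc=35; fwd→35 fwd↓5

dataflow = RS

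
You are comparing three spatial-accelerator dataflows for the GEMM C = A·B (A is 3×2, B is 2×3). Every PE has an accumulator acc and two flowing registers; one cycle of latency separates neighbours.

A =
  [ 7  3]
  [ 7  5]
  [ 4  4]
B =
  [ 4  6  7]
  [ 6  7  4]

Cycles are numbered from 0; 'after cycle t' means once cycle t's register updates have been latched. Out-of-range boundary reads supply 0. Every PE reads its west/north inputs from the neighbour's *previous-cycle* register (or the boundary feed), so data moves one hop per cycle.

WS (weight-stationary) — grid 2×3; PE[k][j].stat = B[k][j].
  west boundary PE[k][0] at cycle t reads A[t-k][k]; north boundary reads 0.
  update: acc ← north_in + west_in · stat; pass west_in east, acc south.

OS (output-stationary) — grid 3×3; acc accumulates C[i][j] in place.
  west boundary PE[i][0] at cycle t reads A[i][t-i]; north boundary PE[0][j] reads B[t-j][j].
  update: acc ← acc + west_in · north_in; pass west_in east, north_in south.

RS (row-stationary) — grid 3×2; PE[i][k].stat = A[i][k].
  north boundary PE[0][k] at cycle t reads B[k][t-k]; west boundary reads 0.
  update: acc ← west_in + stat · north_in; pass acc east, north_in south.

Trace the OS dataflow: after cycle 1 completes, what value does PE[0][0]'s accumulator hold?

OS on a 3×3 grid — tracing PE[0][0] and its feeders:
  t=0 PE[0][0]: acc=28 h=7 v=4
  t=1 PE[0][0]: acc=46 h=3 v=6

PE[0][0].acc = 46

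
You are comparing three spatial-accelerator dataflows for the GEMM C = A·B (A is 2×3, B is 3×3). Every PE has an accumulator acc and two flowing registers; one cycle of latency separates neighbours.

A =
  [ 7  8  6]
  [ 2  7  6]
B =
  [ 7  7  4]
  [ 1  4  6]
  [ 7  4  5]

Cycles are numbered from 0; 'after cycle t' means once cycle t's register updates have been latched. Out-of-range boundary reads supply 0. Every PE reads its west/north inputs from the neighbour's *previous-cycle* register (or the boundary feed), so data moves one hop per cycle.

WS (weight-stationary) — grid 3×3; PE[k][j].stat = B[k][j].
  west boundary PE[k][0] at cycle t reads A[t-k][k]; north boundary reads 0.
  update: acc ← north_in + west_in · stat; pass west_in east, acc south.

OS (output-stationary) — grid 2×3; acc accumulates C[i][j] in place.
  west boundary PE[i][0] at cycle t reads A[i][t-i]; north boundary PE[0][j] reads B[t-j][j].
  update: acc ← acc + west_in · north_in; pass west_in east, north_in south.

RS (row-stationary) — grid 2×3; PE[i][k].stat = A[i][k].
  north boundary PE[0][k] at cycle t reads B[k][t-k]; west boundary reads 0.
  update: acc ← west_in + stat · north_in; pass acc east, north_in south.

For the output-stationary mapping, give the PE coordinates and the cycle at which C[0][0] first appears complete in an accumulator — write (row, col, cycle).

OS: C[0][0] accumulates in PE[0][0]:
  c0 r0c0: 49 / 7 / 7
  c1 r0c0: 57 / 8 / 1
  c2 r0c0: 99 / 6 / 7

(row, col, cycle) = (0, 0, 2)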